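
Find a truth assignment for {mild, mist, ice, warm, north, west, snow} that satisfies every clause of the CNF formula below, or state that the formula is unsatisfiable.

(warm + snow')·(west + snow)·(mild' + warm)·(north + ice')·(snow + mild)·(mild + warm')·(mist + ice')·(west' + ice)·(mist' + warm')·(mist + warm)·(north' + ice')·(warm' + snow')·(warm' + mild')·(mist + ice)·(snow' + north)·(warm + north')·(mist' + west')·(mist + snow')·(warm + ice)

Branch on warm: set warm = 1.
From the singleton clause (mild), mild = 1.
But (mild') is also a unit clause — contradiction.
Undo warm and try warm = 0.
From the singleton clause (snow'), snow = 0.
From the singleton clause (west), west = 1.
From the singleton clause (mild'), mild = 0.
But (mild) is also a unit clause — contradiction.
Either choice for warm ends in contradiction.

UNSATISFIABLE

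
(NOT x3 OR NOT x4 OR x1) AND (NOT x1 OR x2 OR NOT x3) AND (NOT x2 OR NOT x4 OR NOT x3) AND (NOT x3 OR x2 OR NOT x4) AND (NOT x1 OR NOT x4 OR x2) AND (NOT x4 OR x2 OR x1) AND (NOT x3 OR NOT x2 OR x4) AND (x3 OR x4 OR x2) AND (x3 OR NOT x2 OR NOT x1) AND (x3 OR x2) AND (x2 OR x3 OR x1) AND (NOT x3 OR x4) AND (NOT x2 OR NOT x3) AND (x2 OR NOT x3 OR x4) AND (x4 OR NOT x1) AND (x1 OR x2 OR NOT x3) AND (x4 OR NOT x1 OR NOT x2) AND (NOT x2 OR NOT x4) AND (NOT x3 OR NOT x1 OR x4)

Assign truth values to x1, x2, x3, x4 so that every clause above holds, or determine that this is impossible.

Case x3 = false:
From the singleton clause (x2), x2 = true.
From the singleton clause (NOT x1), x1 = false.
From the singleton clause (NOT x4), x4 = false.
This assignment satisfies each clause.

x1 ↦ false,  x2 ↦ true,  x3 ↦ false,  x4 ↦ false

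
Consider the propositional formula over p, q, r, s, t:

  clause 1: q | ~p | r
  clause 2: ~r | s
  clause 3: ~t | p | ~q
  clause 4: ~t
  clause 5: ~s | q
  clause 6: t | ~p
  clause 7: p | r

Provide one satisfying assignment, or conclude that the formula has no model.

p=0, q=1, r=1, s=1, t=0

From the singleton clause (~t), t = 0.
From the singleton clause (~p), p = 0.
From the singleton clause (r), r = 1.
From the singleton clause (s), s = 1.
From the singleton clause (q), q = 1.
Every clause now holds.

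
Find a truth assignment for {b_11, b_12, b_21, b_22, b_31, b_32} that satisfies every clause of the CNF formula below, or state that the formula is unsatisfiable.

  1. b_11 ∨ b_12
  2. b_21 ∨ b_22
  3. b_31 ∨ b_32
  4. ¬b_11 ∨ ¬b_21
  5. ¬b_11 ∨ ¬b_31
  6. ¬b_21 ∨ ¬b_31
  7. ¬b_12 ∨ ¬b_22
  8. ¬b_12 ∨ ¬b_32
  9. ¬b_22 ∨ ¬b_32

UNSATISFIABLE

Case b_11 = True:
Unit clause (¬b_21) forces b_21 = False.
Unit clause (b_22) forces b_22 = True.
Unit clause (¬b_31) forces b_31 = False.
Unit clause (b_32) forces b_32 = True.
But (¬b_32) is also a unit clause — contradiction.
So b_11 must be the other value — set b_11 = False.
Unit clause (b_12) forces b_12 = True.
Unit clause (¬b_22) forces b_22 = False.
Unit clause (b_21) forces b_21 = True.
Unit clause (¬b_31) forces b_31 = False.
Unit clause (b_32) forces b_32 = True.
But (¬b_32) is also a unit clause — contradiction.
Neither b_11 = True nor b_11 = False works.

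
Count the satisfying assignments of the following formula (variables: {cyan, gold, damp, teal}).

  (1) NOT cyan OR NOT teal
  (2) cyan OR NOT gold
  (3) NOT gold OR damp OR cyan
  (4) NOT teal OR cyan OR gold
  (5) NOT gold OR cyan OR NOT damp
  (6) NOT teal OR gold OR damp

6

There are 2^4 = 16 truth assignments over (cyan, gold, damp, teal).
Split on cyan. With cyan = true, the clauses containing cyan are satisfied and NOT cyan drops from the rest; 4 of the 2^3 = 8 assignments to the other variables satisfy what remains.
With cyan = false, by the same count on the reduced clause set, 2 assignments work.
(One model: cyan=F, gold=F, damp=F, teal=F.)
Total: 4 + 2 = 6.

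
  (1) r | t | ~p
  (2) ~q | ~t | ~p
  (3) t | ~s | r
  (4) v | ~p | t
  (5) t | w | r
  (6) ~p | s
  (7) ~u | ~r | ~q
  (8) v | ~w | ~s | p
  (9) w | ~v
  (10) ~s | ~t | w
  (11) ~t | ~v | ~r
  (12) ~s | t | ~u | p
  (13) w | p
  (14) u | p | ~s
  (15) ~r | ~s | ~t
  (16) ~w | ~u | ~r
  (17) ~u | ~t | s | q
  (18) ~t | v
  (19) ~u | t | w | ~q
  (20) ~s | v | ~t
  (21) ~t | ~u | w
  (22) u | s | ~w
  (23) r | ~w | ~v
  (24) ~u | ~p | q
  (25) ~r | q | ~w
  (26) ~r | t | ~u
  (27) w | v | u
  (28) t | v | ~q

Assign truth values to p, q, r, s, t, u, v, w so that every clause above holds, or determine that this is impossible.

p ↦ 1, q ↦ 1, r ↦ 1, s ↦ 1, t ↦ 0, u ↦ 0, v ↦ 1, w ↦ 1

Suppose p = 1.
(s) alone gives s = 1.
Suppose r = 1.
(~t) alone gives t = 0.
(v) alone gives v = 1.
(w) alone gives w = 1.
(~u) alone gives u = 0.
(q) alone gives q = 1.
This assignment satisfies each clause.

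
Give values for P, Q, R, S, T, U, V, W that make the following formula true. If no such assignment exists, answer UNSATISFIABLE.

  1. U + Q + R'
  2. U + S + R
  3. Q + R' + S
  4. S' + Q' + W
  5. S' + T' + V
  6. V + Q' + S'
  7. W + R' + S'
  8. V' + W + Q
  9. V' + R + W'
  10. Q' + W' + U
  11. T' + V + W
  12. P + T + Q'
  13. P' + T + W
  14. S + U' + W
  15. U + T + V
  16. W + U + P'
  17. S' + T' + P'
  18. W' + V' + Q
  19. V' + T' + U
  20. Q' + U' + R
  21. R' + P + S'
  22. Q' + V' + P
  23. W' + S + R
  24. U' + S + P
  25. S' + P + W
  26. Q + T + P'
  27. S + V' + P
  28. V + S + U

Case U = 1:
Case S = 0:
Unit clause (W) forces W = 1.
Unit clause (R) forces R = 1.
Unit clause (Q) forces Q = 1.
Unit clause (P) forces P = 1.
Every clause is now satisfied; T, V are unconstrained.

P ↦ 1; Q ↦ 1; R ↦ 1; S ↦ 0; T ↦ 1; U ↦ 1; V ↦ 0; W ↦ 1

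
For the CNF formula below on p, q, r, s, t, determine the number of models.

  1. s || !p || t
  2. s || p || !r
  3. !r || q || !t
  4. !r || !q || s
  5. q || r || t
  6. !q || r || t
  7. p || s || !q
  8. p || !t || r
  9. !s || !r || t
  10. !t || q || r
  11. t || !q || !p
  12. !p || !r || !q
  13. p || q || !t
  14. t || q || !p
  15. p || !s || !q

There are 2^5 = 32 truth assignments over (p, q, r, s, t).
Split on p. With p = true, the clauses containing p are satisfied and !p drops from the rest; 2 of the 2^4 = 16 assignments to the other variables satisfy what remains.
With p = false, by the same count on the reduced clause set, 0 assignments work.
(One model: p=T, q=T, r=F, s=F, t=T.)
Total: 2 + 0 = 2.

2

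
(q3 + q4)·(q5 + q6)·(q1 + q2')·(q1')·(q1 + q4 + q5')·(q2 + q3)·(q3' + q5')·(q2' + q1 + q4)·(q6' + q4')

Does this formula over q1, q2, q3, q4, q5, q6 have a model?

Satisfiable

The clause (q1') is unit, so q1 = 0.
The clause (q2') is unit, so q2 = 0.
The clause (q3) is unit, so q3 = 1.
The clause (q5') is unit, so q5 = 0.
The clause (q6) is unit, so q6 = 1.
The clause (q4') is unit, so q4 = 0.
This assignment satisfies each clause.
A satisfying assignment: q1: 0, q2: 0, q3: 1, q4: 0, q5: 0, q6: 1.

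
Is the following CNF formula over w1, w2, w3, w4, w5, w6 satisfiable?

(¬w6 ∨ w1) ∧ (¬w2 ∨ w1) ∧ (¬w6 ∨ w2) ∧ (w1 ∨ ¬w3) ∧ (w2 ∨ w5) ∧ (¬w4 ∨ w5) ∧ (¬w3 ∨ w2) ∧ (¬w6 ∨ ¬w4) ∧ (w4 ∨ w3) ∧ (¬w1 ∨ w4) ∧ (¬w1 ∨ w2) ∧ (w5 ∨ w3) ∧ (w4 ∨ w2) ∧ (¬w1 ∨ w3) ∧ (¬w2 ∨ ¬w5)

Branch on w6: set w6 = False.
Branch on w2: set w2 = False.
(w5) alone gives w5 = True.
(¬w3) alone gives w3 = False.
(w4) alone gives w4 = True.
(¬w1) alone gives w1 = False.
Every clause now holds.
A satisfying assignment: w1=False, w2=False, w3=False, w4=True, w5=True, w6=False.

Yes, satisfiable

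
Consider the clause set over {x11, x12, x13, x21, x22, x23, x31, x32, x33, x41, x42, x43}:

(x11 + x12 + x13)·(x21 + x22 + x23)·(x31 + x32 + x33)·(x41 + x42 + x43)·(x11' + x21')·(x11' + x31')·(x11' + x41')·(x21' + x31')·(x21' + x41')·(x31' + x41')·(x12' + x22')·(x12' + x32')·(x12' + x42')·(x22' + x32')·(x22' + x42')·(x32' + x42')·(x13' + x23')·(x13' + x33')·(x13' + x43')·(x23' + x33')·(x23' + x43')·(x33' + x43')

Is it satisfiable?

Unsatisfiable

Branch on x11: set x11 = 0.
Branch on x12: set x12 = 1.
(x22') alone gives x22 = 0.
(x32') alone gives x32 = 0.
(x42') alone gives x42 = 0.
Branch on x21: set x21 = 1.
(x31') alone gives x31 = 0.
(x33) alone gives x33 = 1.
(x41') alone gives x41 = 0.
(x43) alone gives x43 = 1.
But (x43') is also a unit clause — contradiction.
So x21 must be the other value — set x21 = 0.
(x23) alone gives x23 = 1.
(x13') alone gives x13 = 0.
(x33') alone gives x33 = 0.
(x31) alone gives x31 = 1.
(x41') alone gives x41 = 0.
(x43) alone gives x43 = 1.
But (x43') is also a unit clause — contradiction.
Either choice for x21 ends in contradiction.
So x12 must be the other value — set x12 = 0.
(x13) alone gives x13 = 1.
(x23') alone gives x23 = 0.
(x33') alone gives x33 = 0.
(x43') alone gives x43 = 0.
Branch on x21: set x21 = 1.
(x31') alone gives x31 = 0.
(x32) alone gives x32 = 1.
(x41') alone gives x41 = 0.
(x42) alone gives x42 = 1.
But (x42') is also a unit clause — contradiction.
So x21 must be the other value — set x21 = 0.
(x22) alone gives x22 = 1.
(x32') alone gives x32 = 0.
(x31) alone gives x31 = 1.
(x41') alone gives x41 = 0.
(x42) alone gives x42 = 1.
But (x42') is also a unit clause — contradiction.
Either choice for x21 ends in contradiction.
Either choice for x12 ends in contradiction.
So x11 must be the other value — set x11 = 1.
(x21') alone gives x21 = 0.
(x31') alone gives x31 = 0.
(x41') alone gives x41 = 0.
Branch on x22: set x22 = 1.
(x12') alone gives x12 = 0.
(x32') alone gives x32 = 0.
(x33) alone gives x33 = 1.
(x42') alone gives x42 = 0.
(x43) alone gives x43 = 1.
But (x43') is also a unit clause — contradiction.
So x22 must be the other value — set x22 = 0.
(x23) alone gives x23 = 1.
(x13') alone gives x13 = 0.
(x33') alone gives x33 = 0.
(x32) alone gives x32 = 1.
(x12') alone gives x12 = 0.
(x42') alone gives x42 = 0.
(x43) alone gives x43 = 1.
But (x43') is also a unit clause — contradiction.
Either choice for x22 ends in contradiction.
Either choice for x11 ends in contradiction.
No assignment satisfies every clause.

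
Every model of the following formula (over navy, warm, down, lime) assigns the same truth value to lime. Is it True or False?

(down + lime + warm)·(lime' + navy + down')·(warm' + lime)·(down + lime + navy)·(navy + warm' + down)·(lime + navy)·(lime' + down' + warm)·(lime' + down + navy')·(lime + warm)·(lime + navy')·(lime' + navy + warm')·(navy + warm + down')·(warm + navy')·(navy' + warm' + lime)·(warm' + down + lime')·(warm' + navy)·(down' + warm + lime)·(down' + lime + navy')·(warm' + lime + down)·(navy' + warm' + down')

Suppose lime = 0.
From the singleton clause (warm'), warm = 0.
Now (warm) is unsatisfied and unit — conflict.
So every satisfying assignment has lime = True.

True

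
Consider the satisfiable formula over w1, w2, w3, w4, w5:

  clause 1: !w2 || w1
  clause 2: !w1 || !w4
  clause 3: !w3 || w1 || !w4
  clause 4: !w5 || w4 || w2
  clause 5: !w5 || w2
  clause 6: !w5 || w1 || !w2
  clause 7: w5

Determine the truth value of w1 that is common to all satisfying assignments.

True

Suppose w1 = false.
Unit clause (!w2) forces w2 = false.
Unit clause (!w5) forces w5 = false.
But (w5) is also a unit clause — contradiction.
So every satisfying assignment has w1 = True.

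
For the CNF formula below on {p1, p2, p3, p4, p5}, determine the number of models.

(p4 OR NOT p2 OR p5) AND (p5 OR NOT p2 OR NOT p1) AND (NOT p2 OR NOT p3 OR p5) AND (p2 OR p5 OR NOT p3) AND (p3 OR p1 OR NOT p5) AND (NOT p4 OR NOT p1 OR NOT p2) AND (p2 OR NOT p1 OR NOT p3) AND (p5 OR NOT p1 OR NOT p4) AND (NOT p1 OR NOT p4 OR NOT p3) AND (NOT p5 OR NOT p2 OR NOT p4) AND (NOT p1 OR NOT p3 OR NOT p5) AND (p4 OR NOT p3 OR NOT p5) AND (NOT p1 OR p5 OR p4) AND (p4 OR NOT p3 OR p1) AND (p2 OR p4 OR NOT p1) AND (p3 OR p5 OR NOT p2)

There are 2^5 = 32 truth assignments over (p1, p2, p3, p4, p5).
Split on p5. With p5 = true, the clauses containing p5 are satisfied and NOT p5 drops from the rest; 3 of the 2^4 = 16 assignments to the other variables satisfy what remains.
With p5 = false, by the same count on the reduced clause set, 2 assignments work.
(One model: p1=F, p2=F, p3=F, p4=F, p5=F.)
Total: 3 + 2 = 5.

5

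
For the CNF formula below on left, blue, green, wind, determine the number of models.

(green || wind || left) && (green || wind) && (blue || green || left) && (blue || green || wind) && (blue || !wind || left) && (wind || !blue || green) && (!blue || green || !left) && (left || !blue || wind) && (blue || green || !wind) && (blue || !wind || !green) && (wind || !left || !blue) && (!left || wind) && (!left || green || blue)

There are 2^4 = 16 truth assignments over (left, blue, green, wind).
Split on left. With left = true, the clauses containing left are satisfied and !left drops from the rest; 1 of the 2^3 = 8 assignments to the other variables satisfy what remains.
With left = false, by the same count on the reduced clause set, 3 assignments work.
(One model: left=F, blue=F, green=T, wind=F.)
Total: 1 + 3 = 4.

4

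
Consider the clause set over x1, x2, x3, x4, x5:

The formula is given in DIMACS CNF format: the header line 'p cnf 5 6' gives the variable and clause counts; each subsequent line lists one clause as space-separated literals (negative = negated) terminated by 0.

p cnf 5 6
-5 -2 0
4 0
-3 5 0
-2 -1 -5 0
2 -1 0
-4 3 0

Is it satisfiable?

(x4) alone gives x4 = True.
(x3) alone gives x3 = True.
(x5) alone gives x5 = True.
(¬x2) alone gives x2 = False.
(¬x1) alone gives x1 = False.
This assignment satisfies each clause.
A satisfying assignment: x1 ↦ False,  x2 ↦ False,  x3 ↦ True,  x4 ↦ True,  x5 ↦ True.

Yes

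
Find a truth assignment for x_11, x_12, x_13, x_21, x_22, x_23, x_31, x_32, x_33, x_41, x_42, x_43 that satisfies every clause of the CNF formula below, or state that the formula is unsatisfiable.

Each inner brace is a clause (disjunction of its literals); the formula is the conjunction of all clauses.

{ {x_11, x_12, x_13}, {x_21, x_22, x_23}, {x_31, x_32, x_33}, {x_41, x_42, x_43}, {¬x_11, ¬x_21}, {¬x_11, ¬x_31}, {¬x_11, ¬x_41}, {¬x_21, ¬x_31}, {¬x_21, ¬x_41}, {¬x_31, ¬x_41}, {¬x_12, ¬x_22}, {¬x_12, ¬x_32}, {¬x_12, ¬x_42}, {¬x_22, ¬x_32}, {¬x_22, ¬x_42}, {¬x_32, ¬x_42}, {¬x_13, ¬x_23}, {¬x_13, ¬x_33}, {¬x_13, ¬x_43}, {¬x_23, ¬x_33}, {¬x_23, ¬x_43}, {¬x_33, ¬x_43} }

UNSATISFIABLE

Try x_11 = False.
Try x_12 = True.
(¬x_22) alone gives x_22 = False.
(¬x_32) alone gives x_32 = False.
(¬x_42) alone gives x_42 = False.
Try x_21 = True.
(¬x_31) alone gives x_31 = False.
(x_33) alone gives x_33 = True.
(¬x_41) alone gives x_41 = False.
(x_43) alone gives x_43 = True.
Now (¬x_43) is unsatisfied and unit — conflict.
So x_21 must be the other value — set x_21 = False.
(x_23) alone gives x_23 = True.
(¬x_13) alone gives x_13 = False.
(¬x_33) alone gives x_33 = False.
(x_31) alone gives x_31 = True.
(¬x_41) alone gives x_41 = False.
(x_43) alone gives x_43 = True.
Now (¬x_43) is unsatisfied and unit — conflict.
Neither x_21 = True nor x_21 = False works.
So x_12 must be the other value — set x_12 = False.
(x_13) alone gives x_13 = True.
(¬x_23) alone gives x_23 = False.
(¬x_33) alone gives x_33 = False.
(¬x_43) alone gives x_43 = False.
Try x_21 = True.
(¬x_31) alone gives x_31 = False.
(x_32) alone gives x_32 = True.
(¬x_41) alone gives x_41 = False.
(x_42) alone gives x_42 = True.
Now (¬x_42) is unsatisfied and unit — conflict.
So x_21 must be the other value — set x_21 = False.
(x_22) alone gives x_22 = True.
(¬x_32) alone gives x_32 = False.
(x_31) alone gives x_31 = True.
(¬x_41) alone gives x_41 = False.
(x_42) alone gives x_42 = True.
Now (¬x_42) is unsatisfied and unit — conflict.
Neither x_21 = True nor x_21 = False works.
Neither x_12 = True nor x_12 = False works.
So x_11 must be the other value — set x_11 = True.
(¬x_21) alone gives x_21 = False.
(¬x_31) alone gives x_31 = False.
(¬x_41) alone gives x_41 = False.
Try x_22 = True.
(¬x_12) alone gives x_12 = False.
(¬x_32) alone gives x_32 = False.
(x_33) alone gives x_33 = True.
(¬x_42) alone gives x_42 = False.
(x_43) alone gives x_43 = True.
Now (¬x_43) is unsatisfied and unit — conflict.
So x_22 must be the other value — set x_22 = False.
(x_23) alone gives x_23 = True.
(¬x_13) alone gives x_13 = False.
(¬x_33) alone gives x_33 = False.
(x_32) alone gives x_32 = True.
(¬x_12) alone gives x_12 = False.
(¬x_42) alone gives x_42 = False.
(x_43) alone gives x_43 = True.
Now (¬x_43) is unsatisfied and unit — conflict.
Neither x_22 = True nor x_22 = False works.
Neither x_11 = True nor x_11 = False works.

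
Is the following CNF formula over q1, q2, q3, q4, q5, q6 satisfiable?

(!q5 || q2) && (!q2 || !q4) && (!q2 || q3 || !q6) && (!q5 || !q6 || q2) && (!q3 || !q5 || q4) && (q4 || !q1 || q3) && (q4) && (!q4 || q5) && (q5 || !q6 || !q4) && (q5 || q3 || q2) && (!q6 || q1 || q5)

Unit clause (q4) forces q4 = true.
Unit clause (!q2) forces q2 = false.
Unit clause (!q5) forces q5 = false.
That conflicts with the unit clause (q5).
No assignment satisfies every clause.

No, unsatisfiable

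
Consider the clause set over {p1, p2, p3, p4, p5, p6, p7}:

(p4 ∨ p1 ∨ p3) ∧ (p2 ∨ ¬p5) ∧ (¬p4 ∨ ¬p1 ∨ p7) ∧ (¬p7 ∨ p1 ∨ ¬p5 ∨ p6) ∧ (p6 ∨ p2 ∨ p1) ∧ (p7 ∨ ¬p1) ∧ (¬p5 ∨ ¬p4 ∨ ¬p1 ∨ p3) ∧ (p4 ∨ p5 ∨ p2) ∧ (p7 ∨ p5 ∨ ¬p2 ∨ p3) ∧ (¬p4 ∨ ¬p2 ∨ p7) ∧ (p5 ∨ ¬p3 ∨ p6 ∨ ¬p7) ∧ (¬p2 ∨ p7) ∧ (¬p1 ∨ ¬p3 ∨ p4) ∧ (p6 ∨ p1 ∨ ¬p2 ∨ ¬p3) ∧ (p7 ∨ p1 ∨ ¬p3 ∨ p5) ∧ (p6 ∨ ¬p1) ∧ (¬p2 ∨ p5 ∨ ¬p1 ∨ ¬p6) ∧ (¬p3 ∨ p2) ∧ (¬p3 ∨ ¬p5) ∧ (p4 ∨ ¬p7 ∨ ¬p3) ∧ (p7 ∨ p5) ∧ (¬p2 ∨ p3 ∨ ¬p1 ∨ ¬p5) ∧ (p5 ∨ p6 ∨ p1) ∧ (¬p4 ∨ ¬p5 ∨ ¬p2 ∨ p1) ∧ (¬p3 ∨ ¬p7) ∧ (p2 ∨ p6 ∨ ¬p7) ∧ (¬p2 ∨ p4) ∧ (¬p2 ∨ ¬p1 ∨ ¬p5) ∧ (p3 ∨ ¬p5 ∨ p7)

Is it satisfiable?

Satisfiable

Case p2 = False:
Unit clause (¬p5) forces p5 = False.
Unit clause (p4) forces p4 = True.
Unit clause (¬p3) forces p3 = False.
Unit clause (p7) forces p7 = True.
Unit clause (p6) forces p6 = True.
No clause remains; p1 is free.
A satisfying assignment: p1: True; p2: False; p3: False; p4: True; p5: False; p6: True; p7: True.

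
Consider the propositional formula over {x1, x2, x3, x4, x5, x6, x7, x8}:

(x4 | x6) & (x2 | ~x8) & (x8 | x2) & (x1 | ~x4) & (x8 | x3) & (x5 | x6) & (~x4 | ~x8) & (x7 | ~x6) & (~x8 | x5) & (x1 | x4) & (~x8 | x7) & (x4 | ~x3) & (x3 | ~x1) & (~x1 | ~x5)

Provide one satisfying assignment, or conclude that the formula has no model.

x1: 1,  x2: 1,  x3: 1,  x4: 1,  x5: 0,  x6: 1,  x7: 1,  x8: 0

Try x4 = 1.
From the singleton clause (x1), x1 = 1.
From the singleton clause (~x8), x8 = 0.
From the singleton clause (x2), x2 = 1.
From the singleton clause (x3), x3 = 1.
From the singleton clause (~x5), x5 = 0.
From the singleton clause (x6), x6 = 1.
From the singleton clause (x7), x7 = 1.
This assignment satisfies each clause.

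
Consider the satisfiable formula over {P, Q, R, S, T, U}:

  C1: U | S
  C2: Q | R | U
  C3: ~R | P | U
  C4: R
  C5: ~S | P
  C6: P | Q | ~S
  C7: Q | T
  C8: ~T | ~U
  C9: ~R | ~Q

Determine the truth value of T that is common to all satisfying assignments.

Suppose T = 0.
From the singleton clause (R), R = 1.
From the singleton clause (Q), Q = 1.
Now (~Q) is unsatisfied and unit — conflict.
So every satisfying assignment has T = True.

True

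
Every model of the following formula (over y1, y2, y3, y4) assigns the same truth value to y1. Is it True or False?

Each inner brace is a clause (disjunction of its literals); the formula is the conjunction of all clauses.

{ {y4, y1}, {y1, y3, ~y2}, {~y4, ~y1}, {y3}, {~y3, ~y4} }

True

Suppose y1 = 0.
Unit clause (y4) forces y4 = 1.
Unit clause (y3) forces y3 = 1.
Now (~y3) is unsatisfied and unit — conflict.
So every satisfying assignment has y1 = True.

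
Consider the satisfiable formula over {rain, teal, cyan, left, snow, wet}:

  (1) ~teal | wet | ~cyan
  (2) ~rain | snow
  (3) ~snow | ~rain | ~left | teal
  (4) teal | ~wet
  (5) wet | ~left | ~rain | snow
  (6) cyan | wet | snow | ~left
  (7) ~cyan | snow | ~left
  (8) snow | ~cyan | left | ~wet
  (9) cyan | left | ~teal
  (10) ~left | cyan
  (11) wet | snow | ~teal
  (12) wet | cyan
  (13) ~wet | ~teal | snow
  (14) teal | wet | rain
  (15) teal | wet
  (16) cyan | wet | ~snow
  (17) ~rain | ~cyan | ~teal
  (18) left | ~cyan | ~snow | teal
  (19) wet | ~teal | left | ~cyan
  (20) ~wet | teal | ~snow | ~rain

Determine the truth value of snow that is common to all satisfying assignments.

True

Suppose snow = 0.
From the singleton clause (~rain), rain = 0.
Case teal = 1:
From the singleton clause (wet), wet = 1.
That conflicts with the unit clause (~wet).
Undo teal and try teal = 0.
From the singleton clause (~wet), wet = 0.
That conflicts with the unit clause (wet).
Both values of teal lead to a conflict.
So every satisfying assignment has snow = True.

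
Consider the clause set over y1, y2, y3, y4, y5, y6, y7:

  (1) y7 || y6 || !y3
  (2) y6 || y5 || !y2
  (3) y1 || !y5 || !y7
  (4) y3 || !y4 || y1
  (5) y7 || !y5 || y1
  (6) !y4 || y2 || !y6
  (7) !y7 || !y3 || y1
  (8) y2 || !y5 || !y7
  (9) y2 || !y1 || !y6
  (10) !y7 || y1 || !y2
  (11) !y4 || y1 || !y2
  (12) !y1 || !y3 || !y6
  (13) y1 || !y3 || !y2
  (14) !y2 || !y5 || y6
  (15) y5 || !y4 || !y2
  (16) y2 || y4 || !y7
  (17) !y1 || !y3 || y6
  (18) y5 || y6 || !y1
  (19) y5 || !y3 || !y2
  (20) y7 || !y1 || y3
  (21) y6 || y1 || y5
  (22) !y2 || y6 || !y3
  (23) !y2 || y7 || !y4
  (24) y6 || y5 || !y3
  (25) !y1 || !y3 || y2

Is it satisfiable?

Yes

Branch on y7: set y7 = true.
Branch on y1: set y1 = true.
Branch on y2: set y2 = true.
Branch on y6: set y6 = true.
From the singleton clause (!y3), y3 = false.
Branch on y5: set y5 = true.
All clauses hold; y4 can take either value.
A satisfying assignment: y1: true,  y2: true,  y3: false,  y4: true,  y5: true,  y6: true,  y7: true.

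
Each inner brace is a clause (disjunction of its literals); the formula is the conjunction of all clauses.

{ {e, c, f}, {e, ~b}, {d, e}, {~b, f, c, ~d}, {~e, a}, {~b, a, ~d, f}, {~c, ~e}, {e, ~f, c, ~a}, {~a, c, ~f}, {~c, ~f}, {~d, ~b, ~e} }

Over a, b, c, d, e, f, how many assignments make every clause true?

There are 2^6 = 64 truth assignments over (a, b, c, d, e, f).
Split on f. With f = 1, the clauses containing f are satisfied and ~f drops from the rest; 1 of the 2^5 = 32 assignments to the other variables satisfy what remains.
With f = 0, by the same count on the reduced clause set, 5 assignments work.
(One model: a=F, b=F, c=F, d=T, e=F, f=T.)
Total: 1 + 5 = 6.

6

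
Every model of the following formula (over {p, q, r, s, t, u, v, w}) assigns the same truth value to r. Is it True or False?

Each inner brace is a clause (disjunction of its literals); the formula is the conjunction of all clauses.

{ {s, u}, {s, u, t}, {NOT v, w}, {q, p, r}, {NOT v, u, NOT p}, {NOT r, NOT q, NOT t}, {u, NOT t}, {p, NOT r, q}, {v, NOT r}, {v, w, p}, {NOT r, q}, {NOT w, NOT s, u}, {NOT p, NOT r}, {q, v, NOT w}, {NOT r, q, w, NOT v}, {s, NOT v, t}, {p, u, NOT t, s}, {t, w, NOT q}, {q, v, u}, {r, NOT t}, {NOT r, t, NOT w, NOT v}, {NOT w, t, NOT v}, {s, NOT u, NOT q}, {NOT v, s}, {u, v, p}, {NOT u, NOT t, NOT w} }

Suppose r = true.
Unit clause (v) forces v = true.
Unit clause (w) forces w = true.
Unit clause (q) forces q = true.
Unit clause (NOT t) forces t = false.
But (t) is also a unit clause — contradiction.
So every satisfying assignment has r = False.

False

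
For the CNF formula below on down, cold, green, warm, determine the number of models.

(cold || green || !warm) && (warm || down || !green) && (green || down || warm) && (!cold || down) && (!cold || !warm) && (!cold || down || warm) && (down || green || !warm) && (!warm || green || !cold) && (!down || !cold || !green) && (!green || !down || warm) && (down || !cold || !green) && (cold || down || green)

4

There are 2^4 = 16 truth assignments over (down, cold, green, warm).
Check each against the 12 clauses (columns in the order down, cold, green, warm):
  F F F F  ✗ fails (green || down || warm)
  F F F T  ✗ fails (cold || green || !warm)
  F F T F  ✗ fails (warm || down || !green)
  F F T T  ✓ satisfies all
  F T F F  ✗ fails (green || down || warm)
  F T F T  ✗ fails (!cold || down)
  F T T F  ✗ fails (warm || down || !green)
  F T T T  ✗ fails (!cold || down)
  T F F F  ✓ satisfies all
  T F F T  ✗ fails (cold || green || !warm)
  T F T F  ✗ fails (!green || !down || warm)
  T F T T  ✓ satisfies all
  T T F F  ✓ satisfies all
  T T F T  ✗ fails (!cold || !warm)
  T T T F  ✗ fails (!down || !cold || !green)
  T T T T  ✗ fails (!cold || !warm)
4 of the 16 rows are models.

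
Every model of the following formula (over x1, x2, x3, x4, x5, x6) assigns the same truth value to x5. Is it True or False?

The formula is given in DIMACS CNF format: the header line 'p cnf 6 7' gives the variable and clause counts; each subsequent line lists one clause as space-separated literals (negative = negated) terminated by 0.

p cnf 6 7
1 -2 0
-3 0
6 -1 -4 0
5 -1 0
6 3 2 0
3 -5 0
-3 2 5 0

Suppose x5 = True.
From the singleton clause (¬x3), x3 = False.
Now (x3) is unsatisfied and unit — conflict.
So every satisfying assignment has x5 = False.

False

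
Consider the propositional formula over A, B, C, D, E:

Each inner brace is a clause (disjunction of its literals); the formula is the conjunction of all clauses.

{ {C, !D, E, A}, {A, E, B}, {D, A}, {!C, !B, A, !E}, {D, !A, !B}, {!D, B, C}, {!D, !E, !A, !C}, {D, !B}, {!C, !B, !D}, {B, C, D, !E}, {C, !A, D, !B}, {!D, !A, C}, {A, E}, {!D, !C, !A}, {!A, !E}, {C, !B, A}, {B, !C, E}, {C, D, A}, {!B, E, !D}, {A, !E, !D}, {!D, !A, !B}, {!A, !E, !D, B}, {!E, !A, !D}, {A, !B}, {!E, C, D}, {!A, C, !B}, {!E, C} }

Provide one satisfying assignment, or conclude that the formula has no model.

Try D = false.
From the singleton clause (A), A = true.
From the singleton clause (!B), B = false.
From the singleton clause (!E), E = false.
From the singleton clause (!C), C = false.
This assignment satisfies each clause.

A ↦ true; B ↦ false; C ↦ false; D ↦ false; E ↦ false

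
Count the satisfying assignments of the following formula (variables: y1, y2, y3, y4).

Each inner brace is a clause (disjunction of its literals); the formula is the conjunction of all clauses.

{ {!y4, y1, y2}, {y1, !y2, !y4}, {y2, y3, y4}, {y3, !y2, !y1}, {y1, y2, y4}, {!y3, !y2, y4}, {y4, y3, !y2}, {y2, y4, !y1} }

There are 2^4 = 16 truth assignments over (y1, y2, y3, y4).
Check each against the 8 clauses (columns in the order y1, y2, y3, y4):
  F F F F  ✗ fails (y2 || y3 || y4)
  F F F T  ✗ fails (!y4 || y1 || y2)
  F F T F  ✗ fails (y1 || y2 || y4)
  F F T T  ✗ fails (!y4 || y1 || y2)
  F T F F  ✗ fails (y4 || y3 || !y2)
  F T F T  ✗ fails (y1 || !y2 || !y4)
  F T T F  ✗ fails (!y3 || !y2 || y4)
  F T T T  ✗ fails (y1 || !y2 || !y4)
  T F F F  ✗ fails (y2 || y3 || y4)
  T F F T  ✓ satisfies all
  T F T F  ✗ fails (y2 || y4 || !y1)
  T F T T  ✓ satisfies all
  T T F F  ✗ fails (y3 || !y2 || !y1)
  T T F T  ✗ fails (y3 || !y2 || !y1)
  T T T F  ✗ fails (!y3 || !y2 || y4)
  T T T T  ✓ satisfies all
3 of the 16 rows are models.

3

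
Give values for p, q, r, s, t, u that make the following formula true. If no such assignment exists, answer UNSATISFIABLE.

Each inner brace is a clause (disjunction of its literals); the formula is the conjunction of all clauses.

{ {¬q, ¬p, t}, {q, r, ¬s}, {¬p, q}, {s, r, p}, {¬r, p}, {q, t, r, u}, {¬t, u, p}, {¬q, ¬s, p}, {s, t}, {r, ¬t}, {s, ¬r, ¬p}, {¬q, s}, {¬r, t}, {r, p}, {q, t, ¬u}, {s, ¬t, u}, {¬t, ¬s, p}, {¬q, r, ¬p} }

p ↦ True; q ↦ True; r ↦ True; s ↦ True; t ↦ True; u ↦ True

Case p = True:
From the singleton clause (q), q = True.
From the singleton clause (t), t = True.
From the singleton clause (r), r = True.
From the singleton clause (s), s = True.
All clauses hold; u can take either value.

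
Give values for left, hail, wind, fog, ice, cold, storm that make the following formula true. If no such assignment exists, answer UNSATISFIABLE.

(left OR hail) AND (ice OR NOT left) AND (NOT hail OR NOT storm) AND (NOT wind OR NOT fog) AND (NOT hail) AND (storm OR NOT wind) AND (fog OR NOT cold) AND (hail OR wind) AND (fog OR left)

Unit clause (NOT hail) forces hail = false.
Unit clause (left) forces left = true.
Unit clause (ice) forces ice = true.
Unit clause (wind) forces wind = true.
Unit clause (NOT fog) forces fog = false.
Unit clause (storm) forces storm = true.
Unit clause (NOT cold) forces cold = false.
Every clause now holds.

left ↦ true,  hail ↦ false,  wind ↦ true,  fog ↦ false,  ice ↦ true,  cold ↦ false,  storm ↦ true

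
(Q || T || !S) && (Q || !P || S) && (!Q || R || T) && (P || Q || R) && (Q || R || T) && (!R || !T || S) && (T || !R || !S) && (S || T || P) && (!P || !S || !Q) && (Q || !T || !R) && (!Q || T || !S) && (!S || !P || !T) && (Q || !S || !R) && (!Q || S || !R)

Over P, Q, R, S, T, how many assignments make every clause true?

There are 2^5 = 32 truth assignments over (P, Q, R, S, T).
Split on P. With P = true, the clauses containing P are satisfied and !P drops from the rest; 1 of the 2^4 = 16 assignments to the other variables satisfy what remains.
With P = false, by the same count on the reduced clause set, 3 assignments work.
(One model: P=F, Q=T, R=F, S=F, T=T.)
Total: 1 + 3 = 4.

4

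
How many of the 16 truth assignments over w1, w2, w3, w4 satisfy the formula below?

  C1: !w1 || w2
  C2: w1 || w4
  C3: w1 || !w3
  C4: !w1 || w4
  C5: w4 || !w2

There are 2^4 = 16 truth assignments over (w1, w2, w3, w4).
Check each against the 5 clauses (columns in the order w1, w2, w3, w4):
  F F F F  ✗ fails (w1 || w4)
  F F F T  ✓ satisfies all
  F F T F  ✗ fails (w1 || w4)
  F F T T  ✗ fails (w1 || !w3)
  F T F F  ✗ fails (w1 || w4)
  F T F T  ✓ satisfies all
  F T T F  ✗ fails (w1 || w4)
  F T T T  ✗ fails (w1 || !w3)
  T F F F  ✗ fails (!w1 || w2)
  T F F T  ✗ fails (!w1 || w2)
  T F T F  ✗ fails (!w1 || w2)
  T F T T  ✗ fails (!w1 || w2)
  T T F F  ✗ fails (!w1 || w4)
  T T F T  ✓ satisfies all
  T T T F  ✗ fails (!w1 || w4)
  T T T T  ✓ satisfies all
4 of the 16 rows are models.

4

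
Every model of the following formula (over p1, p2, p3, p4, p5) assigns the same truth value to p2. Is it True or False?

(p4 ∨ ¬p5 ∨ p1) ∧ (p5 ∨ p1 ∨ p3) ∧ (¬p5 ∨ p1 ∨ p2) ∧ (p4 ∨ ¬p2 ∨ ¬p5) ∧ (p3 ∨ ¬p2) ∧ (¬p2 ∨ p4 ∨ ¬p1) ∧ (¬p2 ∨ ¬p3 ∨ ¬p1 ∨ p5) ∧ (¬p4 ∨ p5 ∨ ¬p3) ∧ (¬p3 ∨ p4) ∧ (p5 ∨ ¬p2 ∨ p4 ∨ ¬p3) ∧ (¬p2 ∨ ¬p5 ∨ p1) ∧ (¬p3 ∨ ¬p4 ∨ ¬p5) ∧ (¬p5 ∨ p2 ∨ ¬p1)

False

Suppose p2 = True.
Unit clause (p3) forces p3 = True.
Unit clause (p4) forces p4 = True.
Unit clause (p5) forces p5 = True.
But (¬p5) is also a unit clause — contradiction.
So every satisfying assignment has p2 = False.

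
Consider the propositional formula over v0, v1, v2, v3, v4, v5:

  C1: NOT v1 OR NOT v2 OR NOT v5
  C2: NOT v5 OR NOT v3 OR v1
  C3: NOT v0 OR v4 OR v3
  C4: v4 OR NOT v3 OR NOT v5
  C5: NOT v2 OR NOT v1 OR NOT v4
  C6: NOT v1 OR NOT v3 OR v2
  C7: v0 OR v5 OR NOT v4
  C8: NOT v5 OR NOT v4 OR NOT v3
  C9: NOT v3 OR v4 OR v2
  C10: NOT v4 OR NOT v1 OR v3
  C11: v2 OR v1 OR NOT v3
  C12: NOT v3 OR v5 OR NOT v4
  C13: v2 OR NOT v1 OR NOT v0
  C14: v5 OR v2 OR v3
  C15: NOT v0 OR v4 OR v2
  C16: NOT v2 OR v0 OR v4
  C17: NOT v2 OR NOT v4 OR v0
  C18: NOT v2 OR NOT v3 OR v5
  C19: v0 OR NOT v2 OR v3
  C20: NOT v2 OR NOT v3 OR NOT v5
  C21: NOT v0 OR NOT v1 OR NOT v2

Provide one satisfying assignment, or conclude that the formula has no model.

v0 ↦ false,  v1 ↦ false,  v2 ↦ false,  v3 ↦ false,  v4 ↦ false,  v5 ↦ true

Case v1 = false:
Case v5 = true:
(NOT v3) alone gives v3 = false.
Case v0 = false:
(NOT v2) alone gives v2 = false.
All clauses hold; v4 can take either value.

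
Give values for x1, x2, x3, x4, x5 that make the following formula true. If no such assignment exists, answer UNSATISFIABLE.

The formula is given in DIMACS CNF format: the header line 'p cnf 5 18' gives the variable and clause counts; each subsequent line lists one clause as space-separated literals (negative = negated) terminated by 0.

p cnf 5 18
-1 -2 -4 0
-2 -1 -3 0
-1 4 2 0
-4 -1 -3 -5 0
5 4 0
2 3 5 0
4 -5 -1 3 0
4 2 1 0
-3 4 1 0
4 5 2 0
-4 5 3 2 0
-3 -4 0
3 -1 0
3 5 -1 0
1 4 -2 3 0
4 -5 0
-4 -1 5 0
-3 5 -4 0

Branch on x5: set x5 = False.
The clause (x4) is unit, so x4 = True.
The clause (¬x3) is unit, so x3 = False.
The clause (x2) is unit, so x2 = True.
The clause (¬x1) is unit, so x1 = False.
This assignment satisfies each clause.

x1: False, x2: True, x3: False, x4: True, x5: False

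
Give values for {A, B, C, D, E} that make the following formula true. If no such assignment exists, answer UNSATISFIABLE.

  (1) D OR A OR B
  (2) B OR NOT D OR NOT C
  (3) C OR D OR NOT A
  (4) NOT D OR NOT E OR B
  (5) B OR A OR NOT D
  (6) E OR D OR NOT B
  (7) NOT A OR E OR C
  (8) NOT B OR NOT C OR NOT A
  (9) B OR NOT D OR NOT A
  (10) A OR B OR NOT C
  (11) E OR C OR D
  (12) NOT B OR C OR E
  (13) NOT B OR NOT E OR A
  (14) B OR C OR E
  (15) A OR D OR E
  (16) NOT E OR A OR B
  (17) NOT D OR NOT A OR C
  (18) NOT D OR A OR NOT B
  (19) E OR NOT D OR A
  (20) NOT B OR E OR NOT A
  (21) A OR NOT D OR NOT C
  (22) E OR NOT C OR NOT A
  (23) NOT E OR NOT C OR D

UNSATISFIABLE

Suppose D = true.
Suppose B = true.
The clause (A) is unit, so A = true.
The clause (NOT C) is unit, so C = false.
That conflicts with the unit clause (C).
That branch fails; take B = false instead.
The clause (NOT C) is unit, so C = false.
The clause (NOT E) is unit, so E = false.
That conflicts with the unit clause (E).
Neither B = true nor B = false works.
That branch fails; take D = false instead.
Suppose A = true.
The clause (C) is unit, so C = true.
The clause (NOT B) is unit, so B = false.
The clause (E) is unit, so E = true.
That conflicts with the unit clause (NOT E).
That branch fails; take A = false instead.
The clause (B) is unit, so B = true.
The clause (E) is unit, so E = true.
That conflicts with the unit clause (NOT E).
Neither A = true nor A = false works.
Neither D = true nor D = false works.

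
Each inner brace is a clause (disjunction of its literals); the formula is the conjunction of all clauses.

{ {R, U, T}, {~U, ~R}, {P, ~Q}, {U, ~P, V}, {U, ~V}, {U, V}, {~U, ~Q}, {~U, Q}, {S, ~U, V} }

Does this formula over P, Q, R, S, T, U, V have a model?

Suppose U = 0.
From the singleton clause (~V), V = 0.
But (V) is also a unit clause — contradiction.
So U must be the other value — set U = 1.
From the singleton clause (~R), R = 0.
From the singleton clause (~Q), Q = 0.
But (Q) is also a unit clause — contradiction.
Neither U = 1 nor U = 0 works.
No assignment satisfies every clause.

No, unsatisfiable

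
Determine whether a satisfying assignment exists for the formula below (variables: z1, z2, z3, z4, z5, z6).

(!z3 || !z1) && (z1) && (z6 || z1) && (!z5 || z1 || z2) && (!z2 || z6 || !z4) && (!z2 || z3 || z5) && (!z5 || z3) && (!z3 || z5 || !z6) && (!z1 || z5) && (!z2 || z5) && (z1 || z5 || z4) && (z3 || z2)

The clause (z1) is unit, so z1 = true.
The clause (!z3) is unit, so z3 = false.
The clause (!z5) is unit, so z5 = false.
But (z5) is also a unit clause — contradiction.
No assignment satisfies every clause.

Unsatisfiable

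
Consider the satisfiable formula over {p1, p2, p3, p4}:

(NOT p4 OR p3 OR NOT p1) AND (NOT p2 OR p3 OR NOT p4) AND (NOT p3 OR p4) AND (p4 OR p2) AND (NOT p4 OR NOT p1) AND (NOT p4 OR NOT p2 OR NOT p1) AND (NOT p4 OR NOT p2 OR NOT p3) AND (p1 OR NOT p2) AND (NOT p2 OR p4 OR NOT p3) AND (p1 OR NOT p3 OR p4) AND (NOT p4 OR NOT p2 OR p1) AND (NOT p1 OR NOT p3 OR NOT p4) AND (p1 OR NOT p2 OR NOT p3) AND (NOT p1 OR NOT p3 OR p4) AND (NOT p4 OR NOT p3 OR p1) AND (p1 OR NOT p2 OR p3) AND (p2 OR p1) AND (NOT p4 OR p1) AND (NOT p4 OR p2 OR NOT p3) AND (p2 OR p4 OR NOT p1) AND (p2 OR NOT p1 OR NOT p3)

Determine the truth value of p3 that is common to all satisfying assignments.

False

Suppose p3 = true.
From the singleton clause (p4), p4 = true.
From the singleton clause (NOT p1), p1 = false.
That conflicts with the unit clause (p1).
So every satisfying assignment has p3 = False.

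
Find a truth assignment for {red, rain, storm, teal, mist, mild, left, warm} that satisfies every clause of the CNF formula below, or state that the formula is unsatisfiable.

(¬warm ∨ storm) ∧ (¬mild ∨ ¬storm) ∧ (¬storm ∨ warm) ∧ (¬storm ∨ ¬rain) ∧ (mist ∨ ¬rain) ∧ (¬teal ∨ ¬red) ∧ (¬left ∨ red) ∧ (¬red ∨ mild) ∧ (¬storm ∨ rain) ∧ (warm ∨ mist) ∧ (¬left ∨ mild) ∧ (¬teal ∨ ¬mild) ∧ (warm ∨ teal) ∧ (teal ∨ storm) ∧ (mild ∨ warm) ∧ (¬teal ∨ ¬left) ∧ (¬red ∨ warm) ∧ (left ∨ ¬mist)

Case warm = False:
Unit clause (¬storm) forces storm = False.
Unit clause (mist) forces mist = True.
Unit clause (teal) forces teal = True.
Unit clause (¬red) forces red = False.
Unit clause (¬left) forces left = False.
Now (left) is unsatisfied and unit — conflict.
Backtrack on warm: now try warm = True.
Unit clause (storm) forces storm = True.
Unit clause (¬mild) forces mild = False.
Unit clause (¬rain) forces rain = False.
Now (rain) is unsatisfied and unit — conflict.
Neither warm = True nor warm = False works.

UNSATISFIABLE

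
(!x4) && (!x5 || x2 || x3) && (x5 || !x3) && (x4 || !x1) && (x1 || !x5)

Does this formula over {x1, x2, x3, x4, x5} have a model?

Yes, satisfiable

Unit clause (!x4) forces x4 = false.
Unit clause (!x1) forces x1 = false.
Unit clause (!x5) forces x5 = false.
Unit clause (!x3) forces x3 = false.
No clause remains; x2 is free.
A satisfying assignment: x1: false, x2: false, x3: false, x4: false, x5: false.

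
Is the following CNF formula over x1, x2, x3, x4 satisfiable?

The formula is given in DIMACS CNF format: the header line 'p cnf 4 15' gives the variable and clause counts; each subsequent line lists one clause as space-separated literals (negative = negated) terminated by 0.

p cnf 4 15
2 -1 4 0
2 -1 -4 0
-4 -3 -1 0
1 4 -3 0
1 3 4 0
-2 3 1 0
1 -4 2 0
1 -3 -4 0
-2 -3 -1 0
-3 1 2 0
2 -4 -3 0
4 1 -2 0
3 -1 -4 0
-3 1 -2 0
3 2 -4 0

Satisfiable

Suppose x2 = True.
Suppose x3 = False.
From the singleton clause (x1), x1 = True.
From the singleton clause (¬x4), x4 = False.
Every clause now holds.
A satisfying assignment: x1=True, x2=True, x3=False, x4=False.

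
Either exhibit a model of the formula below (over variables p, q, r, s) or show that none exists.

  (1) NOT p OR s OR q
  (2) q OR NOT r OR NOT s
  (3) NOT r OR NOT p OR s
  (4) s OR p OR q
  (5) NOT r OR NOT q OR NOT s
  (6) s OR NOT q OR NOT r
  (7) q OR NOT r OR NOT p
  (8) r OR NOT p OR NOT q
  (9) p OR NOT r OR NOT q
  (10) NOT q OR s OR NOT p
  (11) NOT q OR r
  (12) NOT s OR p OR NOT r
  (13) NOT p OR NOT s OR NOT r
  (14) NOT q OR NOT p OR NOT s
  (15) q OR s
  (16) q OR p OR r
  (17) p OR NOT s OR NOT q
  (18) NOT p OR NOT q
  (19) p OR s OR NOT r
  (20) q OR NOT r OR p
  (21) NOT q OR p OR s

Suppose q = false.
Unit clause (s) forces s = true.
Unit clause (NOT r) forces r = false.
Unit clause (p) forces p = true.
All clauses are satisfied.

p: true; q: false; r: false; s: true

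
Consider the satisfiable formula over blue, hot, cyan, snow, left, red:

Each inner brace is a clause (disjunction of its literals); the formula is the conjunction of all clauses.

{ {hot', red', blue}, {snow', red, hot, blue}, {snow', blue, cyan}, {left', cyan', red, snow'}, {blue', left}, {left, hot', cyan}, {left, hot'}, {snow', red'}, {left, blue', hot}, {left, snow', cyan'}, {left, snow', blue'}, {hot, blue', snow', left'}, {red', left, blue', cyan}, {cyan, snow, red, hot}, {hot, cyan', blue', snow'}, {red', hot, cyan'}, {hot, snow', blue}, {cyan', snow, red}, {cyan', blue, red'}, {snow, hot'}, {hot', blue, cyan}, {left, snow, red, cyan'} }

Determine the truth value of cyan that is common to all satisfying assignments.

Suppose cyan = 1.
Case blue = 0:
Unit clause (red') forces red = 0.
Unit clause (snow) forces snow = 1.
Unit clause (hot) forces hot = 1.
Unit clause (left') forces left = 0.
But (left) is also a unit clause — contradiction.
That branch fails; take blue = 1 instead.
Unit clause (left) forces left = 1.
Case red = 1:
Unit clause (snow') forces snow = 0.
Unit clause (hot) forces hot = 1.
But (hot') is also a unit clause — contradiction.
That branch fails; take red = 0 instead.
Unit clause (snow') forces snow = 0.
But (snow) is also a unit clause — contradiction.
Neither red = 1 nor red = 0 works.
Neither blue = 1 nor blue = 0 works.
So every satisfying assignment has cyan = False.

False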